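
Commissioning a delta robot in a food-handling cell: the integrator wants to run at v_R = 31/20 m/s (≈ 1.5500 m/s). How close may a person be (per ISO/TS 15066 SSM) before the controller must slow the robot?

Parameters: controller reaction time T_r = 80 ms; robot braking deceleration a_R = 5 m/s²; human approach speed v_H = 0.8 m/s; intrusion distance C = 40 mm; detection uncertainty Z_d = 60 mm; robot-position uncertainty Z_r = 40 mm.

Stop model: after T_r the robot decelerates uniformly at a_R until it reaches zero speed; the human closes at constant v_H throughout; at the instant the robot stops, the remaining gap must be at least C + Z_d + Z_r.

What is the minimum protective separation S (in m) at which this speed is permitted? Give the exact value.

S_min = 653/800 m = 0.8163 m

braking lasts T_s = (31/20)/5 = 0.3100 s
robot covers v_R·T_r = 1.5500·0.0800 = 0.1240 m before braking
robot under decel: 1.5500²/(2·5.0000) = 0.2402 m
human over T_r+T_s: 0.8000·(0.0800+0.3100) = 0.3120 m
residual clearance needed = 0.0400+0.0600+0.0400 = 0.1400 m
S_min ≈ 0.1240+0.2402+0.3120+0.1400  ⇒  S_min = 653/800 m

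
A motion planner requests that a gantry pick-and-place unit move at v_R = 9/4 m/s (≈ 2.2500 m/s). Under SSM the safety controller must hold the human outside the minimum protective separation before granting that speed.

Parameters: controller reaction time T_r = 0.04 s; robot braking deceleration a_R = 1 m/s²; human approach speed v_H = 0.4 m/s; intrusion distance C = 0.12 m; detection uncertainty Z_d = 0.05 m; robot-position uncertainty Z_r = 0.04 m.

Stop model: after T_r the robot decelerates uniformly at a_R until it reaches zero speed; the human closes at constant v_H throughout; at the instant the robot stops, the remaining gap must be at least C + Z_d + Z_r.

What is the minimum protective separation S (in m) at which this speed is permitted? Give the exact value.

T_s = v_R/a_R = (9/4)/1 = 2.2500 s
robot in T_r: 2.2500·0.0400 = 0.0900 m
braking distance = 2.2500²/(2·1.0000) = 2.5312 m
human over T_r+T_s: 0.4000·(0.0400+2.2500) = 0.9160 m
margins: 0.1200+0.0500+0.0400 = 0.2100 m
S_min ≈ 0.0900+2.5312+0.9160+0.2100  ⇒  S_min = 14989/4000 m

S_min = 14989/4000 m = 3.7473 m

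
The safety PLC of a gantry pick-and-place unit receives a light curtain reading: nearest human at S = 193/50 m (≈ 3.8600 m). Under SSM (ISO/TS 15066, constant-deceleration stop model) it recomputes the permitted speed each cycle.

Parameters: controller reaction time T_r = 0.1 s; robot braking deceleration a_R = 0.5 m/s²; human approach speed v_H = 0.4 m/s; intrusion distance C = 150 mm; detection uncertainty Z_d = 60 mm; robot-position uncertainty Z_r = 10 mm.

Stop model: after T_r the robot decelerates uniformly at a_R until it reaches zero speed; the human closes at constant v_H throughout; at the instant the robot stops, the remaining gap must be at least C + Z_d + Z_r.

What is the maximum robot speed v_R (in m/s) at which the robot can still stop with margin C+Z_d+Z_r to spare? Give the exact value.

at the boundary: (1)·v² + (9/10)·v + (-18/5) = 0
  disc = (9/10)² − 4·(1)·(-18/5) = 1521/100 ; √disc = 39/10
  v_R = (−(9/10) + 39/10) / (2·(1)) = 3/2 m/s
check:
stop time T_s = (3/2)/(1/2) = 3.0000 s
robot covers v_R·T_r = 1.5000·0.1000 = 0.1500 m before braking
robot covers 1.5000·3.0000 − ½·0.5000·3.0000² = 2.2500 m while stopping
person approaches 0.4000·(0.1000+3.0000) = 1.2400 m
residual clearance needed = 0.1500+0.0600+0.0100 = 0.2200 m
sum ≈ 0.1500+2.2500+1.2400+0.2200 ≈ 3.8600 m = S ✓

v_R_max = 3/2 m/s = 1.5000 m/s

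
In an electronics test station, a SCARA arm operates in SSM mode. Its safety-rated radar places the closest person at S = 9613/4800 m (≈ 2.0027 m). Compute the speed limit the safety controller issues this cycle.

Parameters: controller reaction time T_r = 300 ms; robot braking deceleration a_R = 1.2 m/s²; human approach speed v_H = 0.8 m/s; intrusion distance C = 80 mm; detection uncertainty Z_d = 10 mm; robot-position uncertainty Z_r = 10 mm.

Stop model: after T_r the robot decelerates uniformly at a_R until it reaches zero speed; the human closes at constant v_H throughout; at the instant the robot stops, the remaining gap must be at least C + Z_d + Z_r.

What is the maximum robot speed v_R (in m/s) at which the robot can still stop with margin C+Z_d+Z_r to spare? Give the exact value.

v_R_max = 23/20 m/s = 1.1500 m/s

at the boundary: (5/12)·v² + (29/30)·v + (-7981/4800) = 0
  disc = (29/30)² − 4·(5/12)·(-7981/4800) = 5929/1600 ; √disc = 77/40
  v_R = (−(29/30) + 77/40) / (2·(5/12)) = 23/20 m/s
check:
T_s = v_R/a_R = (23/20)/(6/5) = 0.9583 s
robot in T_r: 1.1500·0.3000 = 0.3450 m
robot covers 1.1500·0.9583 − ½·1.2000·0.9583² = 0.5510 m while stopping
human over T_r+T_s: 0.8000·(0.3000+0.9583) = 1.0067 m
residual clearance needed = 0.0800+0.0100+0.0100 = 0.1000 m
sum ≈ 0.3450+0.5510+1.0067+0.1000 ≈ 2.0027 m = S ✓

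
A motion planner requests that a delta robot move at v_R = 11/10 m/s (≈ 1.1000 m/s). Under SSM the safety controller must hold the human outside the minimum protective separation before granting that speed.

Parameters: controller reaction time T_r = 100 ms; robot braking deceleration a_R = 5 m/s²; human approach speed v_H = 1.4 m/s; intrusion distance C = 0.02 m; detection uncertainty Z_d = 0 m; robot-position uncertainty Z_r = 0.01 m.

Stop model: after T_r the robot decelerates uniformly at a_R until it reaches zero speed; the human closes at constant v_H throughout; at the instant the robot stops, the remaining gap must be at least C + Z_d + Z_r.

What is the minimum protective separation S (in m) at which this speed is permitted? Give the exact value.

stop time T_s = (11/10)/5 = 0.2200 s
robot in T_r: 1.1000·0.1000 = 0.1100 m
robot covers 1.1000·0.2200 − ½·5.0000·0.2200² = 0.1210 m while stopping
human closes 1.4000·0.3200 = 0.4480 m
residual clearance needed = 0.0200+0.0000+0.0100 = 0.0300 m
S_min ≈ 0.1100+0.1210+0.4480+0.0300  ⇒  S_min = 709/1000 m

S_min = 709/1000 m = 0.7090 m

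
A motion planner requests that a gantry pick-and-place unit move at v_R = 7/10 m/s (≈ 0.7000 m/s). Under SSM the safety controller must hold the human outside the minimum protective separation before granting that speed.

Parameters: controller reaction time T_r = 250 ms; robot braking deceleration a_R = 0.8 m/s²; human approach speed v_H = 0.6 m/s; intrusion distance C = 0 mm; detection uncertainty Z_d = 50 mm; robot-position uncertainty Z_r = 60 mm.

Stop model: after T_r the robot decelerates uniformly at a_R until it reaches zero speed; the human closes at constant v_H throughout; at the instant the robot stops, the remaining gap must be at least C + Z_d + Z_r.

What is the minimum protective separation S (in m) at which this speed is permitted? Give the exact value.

S_min = 1013/800 m = 1.2663 m

T_s = v_R/a_R = (7/10)/(4/5) = 0.8750 s
robot in T_r: 0.7000·0.2500 = 0.1750 m
braking distance = 0.7000²/(2·0.8000) = 0.3063 m
person approaches 0.6000·(0.2500+0.8750) = 0.6750 m
C+Z_d+Z_r = 0.0000+0.0500+0.0600 = 0.1100 m
S_min ≈ 0.1750+0.3063+0.6750+0.1100  ⇒  S_min = 1013/800 m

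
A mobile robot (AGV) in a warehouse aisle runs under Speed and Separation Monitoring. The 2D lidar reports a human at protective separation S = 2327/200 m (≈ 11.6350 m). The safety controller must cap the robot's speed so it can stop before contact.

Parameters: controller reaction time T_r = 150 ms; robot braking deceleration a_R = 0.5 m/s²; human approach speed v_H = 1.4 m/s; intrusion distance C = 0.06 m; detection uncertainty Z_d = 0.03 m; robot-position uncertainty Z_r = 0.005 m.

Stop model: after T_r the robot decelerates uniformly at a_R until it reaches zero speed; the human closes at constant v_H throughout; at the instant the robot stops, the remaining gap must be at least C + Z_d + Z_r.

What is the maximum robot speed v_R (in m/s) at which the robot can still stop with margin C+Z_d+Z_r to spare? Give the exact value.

v_R_max = 11/5 m/s = 2.2000 m/s

quadratic (1)·v² + (59/20)·v + (-1133/100) = 0
  disc = (59/20)² − 4·(1)·(-1133/100) = 21609/400 ; √disc = 147/20
  v_R = (−(59/20) + 147/20) / (2·(1)) = 11/5 m/s
check:
T_s = v_R/a_R = (11/5)/(1/2) = 4.4000 s
robot in T_r: 2.2000·0.1500 = 0.3300 m
robot covers 2.2000·4.4000 − ½·0.5000·4.4000² = 4.8400 m while stopping
human closes 1.4000·4.5500 = 6.3700 m
margins: 0.0600+0.0300+0.0050 = 0.0950 m
sum ≈ 0.3300+4.8400+6.3700+0.0950 ≈ 11.6350 m = S ✓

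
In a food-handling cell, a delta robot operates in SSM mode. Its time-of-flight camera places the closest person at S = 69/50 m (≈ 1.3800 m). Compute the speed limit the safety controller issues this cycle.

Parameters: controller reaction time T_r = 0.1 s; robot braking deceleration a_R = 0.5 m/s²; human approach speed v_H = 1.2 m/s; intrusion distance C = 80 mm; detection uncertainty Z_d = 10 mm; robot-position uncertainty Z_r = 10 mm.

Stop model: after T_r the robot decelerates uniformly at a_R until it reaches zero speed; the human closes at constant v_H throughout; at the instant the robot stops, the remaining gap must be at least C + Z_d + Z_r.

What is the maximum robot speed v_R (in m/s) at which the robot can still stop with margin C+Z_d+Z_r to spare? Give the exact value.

quadratic (1)·v² + (5/2)·v + (-29/25) = 0
  disc = (5/2)² − 4·(1)·(-29/25) = 1089/100 ; √disc = 33/10
  v_R = (−(5/2) + 33/10) / (2·(1)) = 2/5 m/s
check:
braking lasts T_s = (2/5)/(1/2) = 0.8000 s
reaction-phase robot travel = 0.4000·0.1000 = 0.0400 m
robot under decel: 0.4000²/(2·0.5000) = 0.1600 m
person approaches 1.2000·(0.1000+0.8000) = 1.0800 m
margins: 0.0800+0.0100+0.0100 = 0.1000 m
sum ≈ 0.0400+0.1600+1.0800+0.1000 ≈ 1.3800 m = S ✓

v_R_max = 2/5 m/s = 0.4000 m/s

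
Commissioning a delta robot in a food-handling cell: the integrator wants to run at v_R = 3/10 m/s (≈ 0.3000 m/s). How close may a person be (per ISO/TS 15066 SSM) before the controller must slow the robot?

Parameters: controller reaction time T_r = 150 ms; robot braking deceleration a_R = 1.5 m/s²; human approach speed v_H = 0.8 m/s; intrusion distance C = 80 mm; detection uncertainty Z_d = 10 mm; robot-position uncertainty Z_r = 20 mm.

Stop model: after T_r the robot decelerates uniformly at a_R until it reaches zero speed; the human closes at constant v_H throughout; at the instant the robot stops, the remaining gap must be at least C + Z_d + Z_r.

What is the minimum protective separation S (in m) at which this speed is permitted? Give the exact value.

braking lasts T_s = (3/10)/(3/2) = 0.2000 s
robot in T_r: 0.3000·0.1500 = 0.0450 m
braking distance = 0.3000²/(2·1.5000) = 0.0300 m
human over T_r+T_s: 0.8000·(0.1500+0.2000) = 0.2800 m
C+Z_d+Z_r = 0.0800+0.0100+0.0200 = 0.1100 m
S_min ≈ 0.0450+0.0300+0.2800+0.1100  ⇒  S_min = 93/200 m

S_min = 93/200 m = 0.4650 m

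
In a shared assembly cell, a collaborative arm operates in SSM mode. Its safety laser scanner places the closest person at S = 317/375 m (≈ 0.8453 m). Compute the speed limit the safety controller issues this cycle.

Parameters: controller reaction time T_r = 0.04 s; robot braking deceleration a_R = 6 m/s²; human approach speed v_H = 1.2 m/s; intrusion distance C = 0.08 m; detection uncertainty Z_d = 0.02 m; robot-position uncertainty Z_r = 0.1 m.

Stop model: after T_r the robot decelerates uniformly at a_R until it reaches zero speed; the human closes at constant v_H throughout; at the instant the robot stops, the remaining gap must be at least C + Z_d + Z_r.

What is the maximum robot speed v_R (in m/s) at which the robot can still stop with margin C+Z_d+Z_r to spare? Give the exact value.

collect terms ⇒ (1/12)·v_R² + (6/25)·v_R + (-224/375) = 0
  disc = (6/25)² − 4·(1/12)·(-224/375) = 1444/5625 ; √disc = 38/75
  v_R = (−(6/25) + 38/75) / (2·(1/12)) = 8/5 m/s
check:
braking lasts T_s = (8/5)/6 = 0.2667 s
robot in T_r: 1.6000·0.0400 = 0.0640 m
robot under decel: 1.6000²/(2·6.0000) = 0.2133 m
human closes 1.2000·0.3067 = 0.3680 m
margins: 0.0800+0.0200+0.1000 = 0.2000 m
sum ≈ 0.0640+0.2133+0.3680+0.2000 ≈ 0.8453 m = S ✓

v_R_max = 8/5 m/s = 1.6000 m/s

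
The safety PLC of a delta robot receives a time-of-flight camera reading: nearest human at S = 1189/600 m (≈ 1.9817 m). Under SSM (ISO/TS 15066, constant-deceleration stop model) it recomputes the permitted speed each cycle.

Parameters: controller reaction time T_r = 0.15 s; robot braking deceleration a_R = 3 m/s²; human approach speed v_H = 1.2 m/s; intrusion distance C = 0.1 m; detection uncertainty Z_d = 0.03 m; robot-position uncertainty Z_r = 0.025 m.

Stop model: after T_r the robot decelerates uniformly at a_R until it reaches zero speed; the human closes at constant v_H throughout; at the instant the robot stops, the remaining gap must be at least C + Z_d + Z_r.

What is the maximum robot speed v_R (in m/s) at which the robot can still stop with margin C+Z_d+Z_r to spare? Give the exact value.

v_R_max = 19/10 m/s = 1.9000 m/s

at the boundary: (1/6)·v² + (11/20)·v + (-247/150) = 0
  disc = (11/20)² − 4·(1/6)·(-247/150) = 5041/3600 ; √disc = 71/60
  v_R = (−(11/20) + 71/60) / (2·(1/6)) = 19/10 m/s
check:
T_s = v_R/a_R = (19/10)/3 = 0.6333 s
reaction-phase robot travel = 1.9000·0.1500 = 0.2850 m
braking distance = 1.9000²/(2·3.0000) = 0.6017 m
person approaches 1.2000·(0.1500+0.6333) = 0.9400 m
margins: 0.1000+0.0300+0.0250 = 0.1550 m
sum ≈ 0.2850+0.6017+0.9400+0.1550 ≈ 1.9817 m = S ✓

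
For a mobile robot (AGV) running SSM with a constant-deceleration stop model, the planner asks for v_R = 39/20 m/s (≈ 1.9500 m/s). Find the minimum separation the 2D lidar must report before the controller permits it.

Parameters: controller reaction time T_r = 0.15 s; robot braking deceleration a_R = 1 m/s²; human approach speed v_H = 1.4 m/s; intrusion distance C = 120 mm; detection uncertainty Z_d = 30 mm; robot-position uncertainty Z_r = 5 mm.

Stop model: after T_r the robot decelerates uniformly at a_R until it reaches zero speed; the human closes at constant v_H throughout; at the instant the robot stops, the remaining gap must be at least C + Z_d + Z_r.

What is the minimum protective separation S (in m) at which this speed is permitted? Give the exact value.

T_s = v_R/a_R = (39/20)/1 = 1.9500 s
reaction-phase robot travel = 1.9500·0.1500 = 0.2925 m
robot covers 1.9500·1.9500 − ½·1.0000·1.9500² = 1.9013 m while stopping
person approaches 1.4000·(0.1500+1.9500) = 2.9400 m
C+Z_d+Z_r = 0.1200+0.0300+0.0050 = 0.1550 m
S_min ≈ 0.2925+1.9013+2.9400+0.1550  ⇒  S_min = 4231/800 m

S_min = 4231/800 m = 5.2888 m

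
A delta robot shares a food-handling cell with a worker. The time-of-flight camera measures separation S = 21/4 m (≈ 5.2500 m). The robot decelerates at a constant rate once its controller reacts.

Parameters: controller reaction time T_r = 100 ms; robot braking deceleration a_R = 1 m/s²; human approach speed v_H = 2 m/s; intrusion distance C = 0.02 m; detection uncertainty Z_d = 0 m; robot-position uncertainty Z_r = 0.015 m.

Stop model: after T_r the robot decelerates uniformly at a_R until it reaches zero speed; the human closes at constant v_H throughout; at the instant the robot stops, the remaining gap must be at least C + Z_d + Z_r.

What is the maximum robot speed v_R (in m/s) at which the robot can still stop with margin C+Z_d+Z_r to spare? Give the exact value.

at the boundary: (1/2)·v² + (21/10)·v + (-1003/200) = 0
  disc = (21/10)² − 4·(1/2)·(-1003/200) = 361/25 ; √disc = 19/5
  v_R = (−(21/10) + 19/5) / (2·(1/2)) = 17/10 m/s
check:
stop time T_s = (17/10)/1 = 1.7000 s
reaction-phase robot travel = 1.7000·0.1000 = 0.1700 m
robot under decel: 1.7000²/(2·1.0000) = 1.4450 m
person approaches 2.0000·(0.1000+1.7000) = 3.6000 m
residual clearance needed = 0.0200+0.0000+0.0150 = 0.0350 m
sum ≈ 0.1700+1.4450+3.6000+0.0350 ≈ 5.2500 m = S ✓

v_R_max = 17/10 m/s = 1.7000 m/s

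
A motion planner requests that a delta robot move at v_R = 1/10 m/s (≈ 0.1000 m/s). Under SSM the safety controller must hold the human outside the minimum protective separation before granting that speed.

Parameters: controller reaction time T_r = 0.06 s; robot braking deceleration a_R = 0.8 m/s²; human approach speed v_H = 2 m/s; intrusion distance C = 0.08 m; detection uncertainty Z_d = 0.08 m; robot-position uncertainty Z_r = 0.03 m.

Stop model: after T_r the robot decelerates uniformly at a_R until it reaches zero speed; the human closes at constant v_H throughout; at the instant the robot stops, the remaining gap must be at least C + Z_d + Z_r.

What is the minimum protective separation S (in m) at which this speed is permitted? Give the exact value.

braking lasts T_s = (1/10)/(4/5) = 0.1250 s
robot in T_r: 0.1000·0.0600 = 0.0060 m
robot covers 0.1000·0.1250 − ½·0.8000·0.1250² = 0.0063 m while stopping
person approaches 2.0000·(0.0600+0.1250) = 0.3700 m
margins: 0.0800+0.0800+0.0300 = 0.1900 m
S_min ≈ 0.0060+0.0063+0.3700+0.1900  ⇒  S_min = 2289/4000 m

S_min = 2289/4000 m = 0.5723 m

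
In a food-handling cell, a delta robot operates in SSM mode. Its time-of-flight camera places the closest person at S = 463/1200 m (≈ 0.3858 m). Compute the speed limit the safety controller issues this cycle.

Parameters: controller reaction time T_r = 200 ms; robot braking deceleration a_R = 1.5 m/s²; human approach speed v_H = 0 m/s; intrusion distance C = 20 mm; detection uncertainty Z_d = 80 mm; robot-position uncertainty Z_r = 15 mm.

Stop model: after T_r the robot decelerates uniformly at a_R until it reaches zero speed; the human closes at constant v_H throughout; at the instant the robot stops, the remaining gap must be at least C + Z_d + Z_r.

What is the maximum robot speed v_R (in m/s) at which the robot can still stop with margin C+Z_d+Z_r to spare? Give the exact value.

v_R_max = 13/20 m/s = 0.6500 m/s

collect terms ⇒ (1/3)·v_R² + (1/5)·v_R + (-13/48) = 0
  disc = (1/5)² − 4·(1/3)·(-13/48) = 361/900 ; √disc = 19/30
  v_R = (−(1/5) + 19/30) / (2·(1/3)) = 13/20 m/s
check:
braking lasts T_s = (13/20)/(3/2) = 0.4333 s
reaction-phase robot travel = 0.6500·0.2000 = 0.1300 m
braking distance = 0.6500²/(2·1.5000) = 0.1408 m
human over T_r+T_s: 0.0000·(0.2000+0.4333) = 0.0000 m
C+Z_d+Z_r = 0.0200+0.0800+0.0150 = 0.1150 m
sum ≈ 0.1300+0.1408+0.0000+0.1150 ≈ 0.3858 m = S ✓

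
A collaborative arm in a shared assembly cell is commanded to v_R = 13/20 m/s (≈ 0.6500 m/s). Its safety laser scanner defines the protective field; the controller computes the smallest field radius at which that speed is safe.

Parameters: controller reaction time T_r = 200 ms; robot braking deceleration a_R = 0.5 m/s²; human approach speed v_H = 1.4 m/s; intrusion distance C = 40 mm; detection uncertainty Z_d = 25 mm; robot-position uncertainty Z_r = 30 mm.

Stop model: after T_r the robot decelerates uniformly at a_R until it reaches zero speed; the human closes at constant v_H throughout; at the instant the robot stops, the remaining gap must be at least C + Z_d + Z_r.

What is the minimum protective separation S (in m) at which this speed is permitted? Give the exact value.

S_min = 1099/400 m = 2.7475 m

stop time T_s = (13/20)/(1/2) = 1.3000 s
reaction-phase robot travel = 0.6500·0.2000 = 0.1300 m
braking distance = 0.6500²/(2·0.5000) = 0.4225 m
human closes 1.4000·1.5000 = 2.1000 m
residual clearance needed = 0.0400+0.0250+0.0300 = 0.0950 m
S_min ≈ 0.1300+0.4225+2.1000+0.0950  ⇒  S_min = 1099/400 m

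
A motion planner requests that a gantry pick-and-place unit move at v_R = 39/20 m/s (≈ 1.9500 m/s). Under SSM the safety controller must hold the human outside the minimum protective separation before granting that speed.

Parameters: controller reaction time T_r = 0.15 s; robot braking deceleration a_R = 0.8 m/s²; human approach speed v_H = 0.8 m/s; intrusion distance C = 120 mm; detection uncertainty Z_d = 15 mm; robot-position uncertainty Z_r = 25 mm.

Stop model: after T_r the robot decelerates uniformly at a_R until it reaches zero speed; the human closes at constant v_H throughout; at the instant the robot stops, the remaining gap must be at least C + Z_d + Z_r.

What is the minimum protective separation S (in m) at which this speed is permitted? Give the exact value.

S_min = 15677/3200 m = 4.8991 m

T_s = v_R/a_R = (39/20)/(4/5) = 2.4375 s
reaction-phase robot travel = 1.9500·0.1500 = 0.2925 m
robot covers 1.9500·2.4375 − ½·0.8000·2.4375² = 2.3766 m while stopping
human over T_r+T_s: 0.8000·(0.1500+2.4375) = 2.0700 m
residual clearance needed = 0.1200+0.0150+0.0250 = 0.1600 m
S_min ≈ 0.2925+2.3766+2.0700+0.1600  ⇒  S_min = 15677/3200 m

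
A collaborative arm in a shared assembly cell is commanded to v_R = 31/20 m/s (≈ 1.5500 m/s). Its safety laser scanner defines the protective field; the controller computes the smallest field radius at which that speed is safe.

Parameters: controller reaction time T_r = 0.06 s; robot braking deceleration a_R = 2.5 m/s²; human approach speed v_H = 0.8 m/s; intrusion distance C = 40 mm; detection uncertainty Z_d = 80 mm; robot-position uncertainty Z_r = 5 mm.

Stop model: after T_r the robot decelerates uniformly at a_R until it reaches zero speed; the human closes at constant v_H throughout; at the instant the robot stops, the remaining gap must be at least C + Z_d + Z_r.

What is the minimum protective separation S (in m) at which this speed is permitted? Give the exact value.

S_min = 497/400 m = 1.2425 m

stop time T_s = (31/20)/(5/2) = 0.6200 s
reaction-phase robot travel = 1.5500·0.0600 = 0.0930 m
robot under decel: 1.5500²/(2·2.5000) = 0.4805 m
human over T_r+T_s: 0.8000·(0.0600+0.6200) = 0.5440 m
C+Z_d+Z_r = 0.0400+0.0800+0.0050 = 0.1250 m
S_min ≈ 0.0930+0.4805+0.5440+0.1250  ⇒  S_min = 497/400 m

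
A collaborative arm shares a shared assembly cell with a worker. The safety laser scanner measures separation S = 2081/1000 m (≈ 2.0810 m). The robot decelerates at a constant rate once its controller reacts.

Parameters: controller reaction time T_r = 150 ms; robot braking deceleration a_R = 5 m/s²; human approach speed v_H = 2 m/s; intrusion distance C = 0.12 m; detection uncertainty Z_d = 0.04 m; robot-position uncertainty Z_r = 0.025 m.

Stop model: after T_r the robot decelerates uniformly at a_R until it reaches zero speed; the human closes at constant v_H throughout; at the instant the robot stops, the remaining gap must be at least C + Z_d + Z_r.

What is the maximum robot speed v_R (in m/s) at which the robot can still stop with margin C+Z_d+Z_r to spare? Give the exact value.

collect terms ⇒ (1/10)·v_R² + (11/20)·v_R + (-399/250) = 0
  disc = (11/20)² − 4·(1/10)·(-399/250) = 9409/10000 ; √disc = 97/100
  v_R = (−(11/20) + 97/100) / (2·(1/10)) = 21/10 m/s
check:
stop time T_s = (21/10)/5 = 0.4200 s
robot in T_r: 2.1000·0.1500 = 0.3150 m
braking distance = 2.1000²/(2·5.0000) = 0.4410 m
human closes 2.0000·0.5700 = 1.1400 m
margins: 0.1200+0.0400+0.0250 = 0.1850 m
sum ≈ 0.3150+0.4410+1.1400+0.1850 ≈ 2.0810 m = S ✓

v_R_max = 21/10 m/s = 2.1000 m/s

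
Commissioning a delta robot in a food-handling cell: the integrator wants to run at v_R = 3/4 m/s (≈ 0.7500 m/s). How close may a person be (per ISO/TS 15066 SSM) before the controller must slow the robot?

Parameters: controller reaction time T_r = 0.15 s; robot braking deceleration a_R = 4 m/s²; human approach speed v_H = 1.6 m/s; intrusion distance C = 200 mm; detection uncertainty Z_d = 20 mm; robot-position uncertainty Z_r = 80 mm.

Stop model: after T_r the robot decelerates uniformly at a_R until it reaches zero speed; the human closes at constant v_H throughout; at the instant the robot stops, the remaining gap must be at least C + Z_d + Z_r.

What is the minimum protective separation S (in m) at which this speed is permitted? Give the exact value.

braking lasts T_s = (3/4)/4 = 0.1875 s
robot covers v_R·T_r = 0.7500·0.1500 = 0.1125 m before braking
robot covers 0.7500·0.1875 − ½·4.0000·0.1875² = 0.0703 m while stopping
human over T_r+T_s: 1.6000·(0.1500+0.1875) = 0.5400 m
C+Z_d+Z_r = 0.2000+0.0200+0.0800 = 0.3000 m
S_min ≈ 0.1125+0.0703+0.5400+0.3000  ⇒  S_min = 3273/3200 m

S_min = 3273/3200 m = 1.0228 m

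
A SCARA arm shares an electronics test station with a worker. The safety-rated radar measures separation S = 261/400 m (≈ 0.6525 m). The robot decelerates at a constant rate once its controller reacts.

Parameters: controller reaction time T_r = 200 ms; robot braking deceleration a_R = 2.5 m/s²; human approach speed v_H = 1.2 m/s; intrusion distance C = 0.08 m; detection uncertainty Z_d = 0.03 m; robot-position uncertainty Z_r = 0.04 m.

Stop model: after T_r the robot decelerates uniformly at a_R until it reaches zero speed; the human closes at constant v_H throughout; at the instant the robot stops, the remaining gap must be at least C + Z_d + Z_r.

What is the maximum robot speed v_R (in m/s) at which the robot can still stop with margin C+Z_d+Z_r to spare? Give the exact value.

collect terms ⇒ (1/5)·v_R² + (17/25)·v_R + (-21/80) = 0
  disc = (17/25)² − 4·(1/5)·(-21/80) = 1681/2500 ; √disc = 41/50
  v_R = (−(17/25) + 41/50) / (2·(1/5)) = 7/20 m/s
check:
stop time T_s = (7/20)/(5/2) = 0.1400 s
robot covers v_R·T_r = 0.3500·0.2000 = 0.0700 m before braking
robot under decel: 0.3500²/(2·2.5000) = 0.0245 m
person approaches 1.2000·(0.2000+0.1400) = 0.4080 m
residual clearance needed = 0.0800+0.0300+0.0400 = 0.1500 m
sum ≈ 0.0700+0.0245+0.4080+0.1500 ≈ 0.6525 m = S ✓

v_R_max = 7/20 m/s = 0.3500 m/s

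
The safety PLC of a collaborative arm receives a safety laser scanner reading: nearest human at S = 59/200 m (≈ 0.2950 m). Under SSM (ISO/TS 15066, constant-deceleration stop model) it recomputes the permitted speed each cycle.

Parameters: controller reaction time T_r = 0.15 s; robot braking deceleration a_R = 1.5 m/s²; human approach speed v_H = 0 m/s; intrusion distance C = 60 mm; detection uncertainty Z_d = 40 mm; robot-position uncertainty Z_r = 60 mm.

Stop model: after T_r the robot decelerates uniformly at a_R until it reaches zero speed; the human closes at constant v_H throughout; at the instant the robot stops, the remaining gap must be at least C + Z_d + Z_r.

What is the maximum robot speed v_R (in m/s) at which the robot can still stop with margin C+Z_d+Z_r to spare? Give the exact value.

collect terms ⇒ (1/3)·v_R² + (3/20)·v_R + (-27/200) = 0
  disc = (3/20)² − 4·(1/3)·(-27/200) = 81/400 ; √disc = 9/20
  v_R = (−(3/20) + 9/20) / (2·(1/3)) = 9/20 m/s
check:
T_s = v_R/a_R = (9/20)/(3/2) = 0.3000 s
robot covers v_R·T_r = 0.4500·0.1500 = 0.0675 m before braking
braking distance = 0.4500²/(2·1.5000) = 0.0675 m
person approaches 0.0000·(0.1500+0.3000) = 0.0000 m
margins: 0.0600+0.0400+0.0600 = 0.1600 m
sum ≈ 0.0675+0.0675+0.0000+0.1600 ≈ 0.2950 m = S ✓

v_R_max = 9/20 m/s = 0.4500 m/s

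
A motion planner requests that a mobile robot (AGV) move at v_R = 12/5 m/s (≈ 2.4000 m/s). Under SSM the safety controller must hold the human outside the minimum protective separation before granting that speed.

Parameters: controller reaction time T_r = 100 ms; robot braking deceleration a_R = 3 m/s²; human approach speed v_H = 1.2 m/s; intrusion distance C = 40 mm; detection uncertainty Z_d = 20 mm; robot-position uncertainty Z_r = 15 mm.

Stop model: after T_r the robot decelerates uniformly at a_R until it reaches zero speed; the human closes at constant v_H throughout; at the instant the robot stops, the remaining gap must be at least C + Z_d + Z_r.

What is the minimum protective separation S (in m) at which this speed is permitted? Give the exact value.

S_min = 471/200 m = 2.3550 m

stop time T_s = (12/5)/3 = 0.8000 s
robot in T_r: 2.4000·0.1000 = 0.2400 m
robot covers 2.4000·0.8000 − ½·3.0000·0.8000² = 0.9600 m while stopping
human closes 1.2000·0.9000 = 1.0800 m
C+Z_d+Z_r = 0.0400+0.0200+0.0150 = 0.0750 m
S_min ≈ 0.2400+0.9600+1.0800+0.0750  ⇒  S_min = 471/200 m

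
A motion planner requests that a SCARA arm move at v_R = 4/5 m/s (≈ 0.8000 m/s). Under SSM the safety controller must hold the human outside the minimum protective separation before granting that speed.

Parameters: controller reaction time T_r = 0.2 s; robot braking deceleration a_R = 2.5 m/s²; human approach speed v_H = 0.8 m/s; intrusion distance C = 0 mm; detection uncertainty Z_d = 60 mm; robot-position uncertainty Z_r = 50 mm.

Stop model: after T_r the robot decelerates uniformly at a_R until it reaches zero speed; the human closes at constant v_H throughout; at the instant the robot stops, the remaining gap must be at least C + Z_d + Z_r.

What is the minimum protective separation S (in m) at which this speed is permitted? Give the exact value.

S_min = 407/500 m = 0.8140 m

braking lasts T_s = (4/5)/(5/2) = 0.3200 s
robot in T_r: 0.8000·0.2000 = 0.1600 m
robot covers 0.8000·0.3200 − ½·2.5000·0.3200² = 0.1280 m while stopping
human closes 0.8000·0.5200 = 0.4160 m
residual clearance needed = 0.0000+0.0600+0.0500 = 0.1100 m
S_min ≈ 0.1600+0.1280+0.4160+0.1100  ⇒  S_min = 407/500 m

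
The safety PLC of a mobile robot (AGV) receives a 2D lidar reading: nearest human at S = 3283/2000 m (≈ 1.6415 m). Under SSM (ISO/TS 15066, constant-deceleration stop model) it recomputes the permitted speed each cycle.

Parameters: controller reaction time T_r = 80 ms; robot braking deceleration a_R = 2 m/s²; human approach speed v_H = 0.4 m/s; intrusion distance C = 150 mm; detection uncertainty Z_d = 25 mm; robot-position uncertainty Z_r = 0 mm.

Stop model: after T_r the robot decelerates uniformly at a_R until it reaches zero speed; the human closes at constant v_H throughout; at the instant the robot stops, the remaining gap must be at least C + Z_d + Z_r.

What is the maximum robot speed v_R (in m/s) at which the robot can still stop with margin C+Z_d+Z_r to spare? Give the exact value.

collect terms ⇒ (1/4)·v_R² + (7/25)·v_R + (-2869/2000) = 0
  disc = (7/25)² − 4·(1/4)·(-2869/2000) = 15129/10000 ; √disc = 123/100
  v_R = (−(7/25) + 123/100) / (2·(1/4)) = 19/10 m/s
check:
stop time T_s = (19/10)/2 = 0.9500 s
robot in T_r: 1.9000·0.0800 = 0.1520 m
robot covers 1.9000·0.9500 − ½·2.0000·0.9500² = 0.9025 m while stopping
person approaches 0.4000·(0.0800+0.9500) = 0.4120 m
C+Z_d+Z_r = 0.1500+0.0250+0.0000 = 0.1750 m
sum ≈ 0.1520+0.9025+0.4120+0.1750 ≈ 1.6415 m = S ✓

v_R_max = 19/10 m/s = 1.9000 m/s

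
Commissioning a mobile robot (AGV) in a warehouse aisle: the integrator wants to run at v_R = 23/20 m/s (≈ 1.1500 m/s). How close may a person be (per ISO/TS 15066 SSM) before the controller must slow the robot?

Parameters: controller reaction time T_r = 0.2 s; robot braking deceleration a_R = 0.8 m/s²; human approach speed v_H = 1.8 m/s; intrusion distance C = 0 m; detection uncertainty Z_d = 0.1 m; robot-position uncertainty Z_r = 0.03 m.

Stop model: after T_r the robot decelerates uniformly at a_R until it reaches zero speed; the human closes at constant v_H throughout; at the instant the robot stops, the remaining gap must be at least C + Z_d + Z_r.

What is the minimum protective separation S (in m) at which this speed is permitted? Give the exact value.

stop time T_s = (23/20)/(4/5) = 1.4375 s
reaction-phase robot travel = 1.1500·0.2000 = 0.2300 m
robot covers 1.1500·1.4375 − ½·0.8000·1.4375² = 0.8266 m while stopping
person approaches 1.8000·(0.2000+1.4375) = 2.9475 m
margins: 0.0000+0.1000+0.0300 = 0.1300 m
S_min ≈ 0.2300+0.8266+2.9475+0.1300  ⇒  S_min = 13229/3200 m

S_min = 13229/3200 m = 4.1341 m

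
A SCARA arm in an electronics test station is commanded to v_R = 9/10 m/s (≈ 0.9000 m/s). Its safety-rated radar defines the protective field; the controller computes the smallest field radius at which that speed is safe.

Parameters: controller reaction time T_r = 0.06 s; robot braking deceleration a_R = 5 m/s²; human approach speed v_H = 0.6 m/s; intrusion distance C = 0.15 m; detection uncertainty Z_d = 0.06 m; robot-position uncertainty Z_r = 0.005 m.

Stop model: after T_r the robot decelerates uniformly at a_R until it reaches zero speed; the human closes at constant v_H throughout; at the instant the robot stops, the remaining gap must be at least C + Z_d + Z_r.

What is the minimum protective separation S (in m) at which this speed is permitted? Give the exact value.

braking lasts T_s = (9/10)/5 = 0.1800 s
reaction-phase robot travel = 0.9000·0.0600 = 0.0540 m
robot covers 0.9000·0.1800 − ½·5.0000·0.1800² = 0.0810 m while stopping
human closes 0.6000·0.2400 = 0.1440 m
C+Z_d+Z_r = 0.1500+0.0600+0.0050 = 0.2150 m
S_min ≈ 0.0540+0.0810+0.1440+0.2150  ⇒  S_min = 247/500 m

S_min = 247/500 m = 0.4940 m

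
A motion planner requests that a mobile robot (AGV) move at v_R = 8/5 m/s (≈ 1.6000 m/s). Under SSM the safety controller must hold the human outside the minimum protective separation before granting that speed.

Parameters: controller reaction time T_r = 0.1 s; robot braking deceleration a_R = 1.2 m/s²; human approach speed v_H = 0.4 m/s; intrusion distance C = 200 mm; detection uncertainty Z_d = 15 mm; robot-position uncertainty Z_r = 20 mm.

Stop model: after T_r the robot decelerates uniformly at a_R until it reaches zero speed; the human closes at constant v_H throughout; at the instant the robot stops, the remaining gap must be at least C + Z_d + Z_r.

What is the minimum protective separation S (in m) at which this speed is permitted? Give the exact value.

stop time T_s = (8/5)/(6/5) = 1.3333 s
robot in T_r: 1.6000·0.1000 = 0.1600 m
braking distance = 1.6000²/(2·1.2000) = 1.0667 m
human closes 0.4000·1.4333 = 0.5733 m
margins: 0.2000+0.0150+0.0200 = 0.2350 m
S_min ≈ 0.1600+1.0667+0.5733+0.2350  ⇒  S_min = 407/200 m

S_min = 407/200 m = 2.0350 m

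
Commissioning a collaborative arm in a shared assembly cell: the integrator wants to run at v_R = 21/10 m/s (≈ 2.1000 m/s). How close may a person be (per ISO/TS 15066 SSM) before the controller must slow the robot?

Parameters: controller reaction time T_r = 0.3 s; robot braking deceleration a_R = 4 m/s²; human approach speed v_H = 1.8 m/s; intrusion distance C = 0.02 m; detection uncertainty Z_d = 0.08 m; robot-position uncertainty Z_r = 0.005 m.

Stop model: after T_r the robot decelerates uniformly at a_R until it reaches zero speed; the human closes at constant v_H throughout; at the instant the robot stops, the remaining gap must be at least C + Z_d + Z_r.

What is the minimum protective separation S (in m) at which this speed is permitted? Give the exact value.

braking lasts T_s = (21/10)/4 = 0.5250 s
robot covers v_R·T_r = 2.1000·0.3000 = 0.6300 m before braking
braking distance = 2.1000²/(2·4.0000) = 0.5513 m
person approaches 1.8000·(0.3000+0.5250) = 1.4850 m
residual clearance needed = 0.0200+0.0800+0.0050 = 0.1050 m
S_min ≈ 0.6300+0.5513+1.4850+0.1050  ⇒  S_min = 2217/800 m

S_min = 2217/800 m = 2.7713 m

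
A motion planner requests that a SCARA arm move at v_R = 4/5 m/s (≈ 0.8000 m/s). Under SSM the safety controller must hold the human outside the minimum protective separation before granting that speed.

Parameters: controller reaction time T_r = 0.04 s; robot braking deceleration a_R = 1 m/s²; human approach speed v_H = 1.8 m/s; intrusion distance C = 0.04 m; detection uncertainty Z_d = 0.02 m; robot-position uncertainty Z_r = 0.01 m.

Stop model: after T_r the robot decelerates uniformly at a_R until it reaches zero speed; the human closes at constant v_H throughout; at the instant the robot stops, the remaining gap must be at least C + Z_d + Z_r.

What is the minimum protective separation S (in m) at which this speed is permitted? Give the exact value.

T_s = v_R/a_R = (4/5)/1 = 0.8000 s
robot covers v_R·T_r = 0.8000·0.0400 = 0.0320 m before braking
braking distance = 0.8000²/(2·1.0000) = 0.3200 m
human closes 1.8000·0.8400 = 1.5120 m
C+Z_d+Z_r = 0.0400+0.0200+0.0100 = 0.0700 m
S_min ≈ 0.0320+0.3200+1.5120+0.0700  ⇒  S_min = 967/500 m

S_min = 967/500 m = 1.9340 m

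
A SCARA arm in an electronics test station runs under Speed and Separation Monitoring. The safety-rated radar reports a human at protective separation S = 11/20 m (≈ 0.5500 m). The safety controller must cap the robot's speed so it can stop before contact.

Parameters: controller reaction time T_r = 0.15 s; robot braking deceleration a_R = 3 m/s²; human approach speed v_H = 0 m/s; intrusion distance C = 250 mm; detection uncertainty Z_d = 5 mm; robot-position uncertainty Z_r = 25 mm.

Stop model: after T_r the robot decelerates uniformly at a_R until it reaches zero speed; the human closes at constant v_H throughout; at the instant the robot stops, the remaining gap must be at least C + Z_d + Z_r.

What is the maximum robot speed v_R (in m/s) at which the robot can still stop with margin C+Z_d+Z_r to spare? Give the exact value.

v_R_max = 9/10 m/s = 0.9000 m/s

collect terms ⇒ (1/6)·v_R² + (3/20)·v_R + (-27/100) = 0
  disc = (3/20)² − 4·(1/6)·(-27/100) = 81/400 ; √disc = 9/20
  v_R = (−(3/20) + 9/20) / (2·(1/6)) = 9/10 m/s
check:
braking lasts T_s = (9/10)/3 = 0.3000 s
robot covers v_R·T_r = 0.9000·0.1500 = 0.1350 m before braking
robot covers 0.9000·0.3000 − ½·3.0000·0.3000² = 0.1350 m while stopping
human closes 0.0000·0.4500 = 0.0000 m
margins: 0.2500+0.0050+0.0250 = 0.2800 m
sum ≈ 0.1350+0.1350+0.0000+0.2800 ≈ 0.5500 m = S ✓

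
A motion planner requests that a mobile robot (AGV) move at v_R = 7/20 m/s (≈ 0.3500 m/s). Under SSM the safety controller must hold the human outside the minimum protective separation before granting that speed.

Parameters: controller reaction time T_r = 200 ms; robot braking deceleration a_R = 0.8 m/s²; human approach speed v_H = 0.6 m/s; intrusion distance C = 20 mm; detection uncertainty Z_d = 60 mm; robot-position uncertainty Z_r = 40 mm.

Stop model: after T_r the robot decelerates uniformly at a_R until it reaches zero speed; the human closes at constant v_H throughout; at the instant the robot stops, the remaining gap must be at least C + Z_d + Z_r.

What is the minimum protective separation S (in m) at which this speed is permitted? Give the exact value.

stop time T_s = (7/20)/(4/5) = 0.4375 s
robot in T_r: 0.3500·0.2000 = 0.0700 m
robot covers 0.3500·0.4375 − ½·0.8000·0.4375² = 0.0766 m while stopping
person approaches 0.6000·(0.2000+0.4375) = 0.3825 m
margins: 0.0200+0.0600+0.0400 = 0.1200 m
S_min ≈ 0.0700+0.0766+0.3825+0.1200  ⇒  S_min = 2077/3200 m

S_min = 2077/3200 m = 0.6491 m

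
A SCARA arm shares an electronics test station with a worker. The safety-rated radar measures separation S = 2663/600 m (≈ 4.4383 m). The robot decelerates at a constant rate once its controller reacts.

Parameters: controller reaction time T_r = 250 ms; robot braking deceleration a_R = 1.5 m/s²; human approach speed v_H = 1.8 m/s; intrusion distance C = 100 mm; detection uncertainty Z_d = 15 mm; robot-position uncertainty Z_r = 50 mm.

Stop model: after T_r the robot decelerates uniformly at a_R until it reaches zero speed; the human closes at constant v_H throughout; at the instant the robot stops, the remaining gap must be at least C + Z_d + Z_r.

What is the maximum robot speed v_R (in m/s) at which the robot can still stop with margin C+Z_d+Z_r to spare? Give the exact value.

v_R_max = 37/20 m/s = 1.8500 m/s

at the boundary: (1/3)·v² + (29/20)·v + (-1147/300) = 0
  disc = (29/20)² − 4·(1/3)·(-1147/300) = 25921/3600 ; √disc = 161/60
  v_R = (−(29/20) + 161/60) / (2·(1/3)) = 37/20 m/s
check:
T_s = v_R/a_R = (37/20)/(3/2) = 1.2333 s
robot covers v_R·T_r = 1.8500·0.2500 = 0.4625 m before braking
robot under decel: 1.8500²/(2·1.5000) = 1.1408 m
human closes 1.8000·1.4833 = 2.6700 m
margins: 0.1000+0.0150+0.0500 = 0.1650 m
sum ≈ 0.4625+1.1408+2.6700+0.1650 ≈ 4.4383 m = S ✓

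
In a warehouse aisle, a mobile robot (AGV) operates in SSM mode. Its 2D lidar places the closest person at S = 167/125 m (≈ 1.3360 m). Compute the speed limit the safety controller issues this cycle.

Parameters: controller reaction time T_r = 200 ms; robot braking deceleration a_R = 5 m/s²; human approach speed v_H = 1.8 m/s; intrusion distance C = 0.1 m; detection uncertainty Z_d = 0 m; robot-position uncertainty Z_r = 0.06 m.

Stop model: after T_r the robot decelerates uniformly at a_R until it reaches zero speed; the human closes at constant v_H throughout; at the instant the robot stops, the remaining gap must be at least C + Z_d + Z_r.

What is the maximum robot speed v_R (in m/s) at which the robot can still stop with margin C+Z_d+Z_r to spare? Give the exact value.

v_R_max = 6/5 m/s = 1.2000 m/s

at the boundary: (1/10)·v² + (14/25)·v + (-102/125) = 0
  disc = (14/25)² − 4·(1/10)·(-102/125) = 16/25 ; √disc = 4/5
  v_R = (−(14/25) + 4/5) / (2·(1/10)) = 6/5 m/s
check:
stop time T_s = (6/5)/5 = 0.2400 s
robot covers v_R·T_r = 1.2000·0.2000 = 0.2400 m before braking
robot covers 1.2000·0.2400 − ½·5.0000·0.2400² = 0.1440 m while stopping
human over T_r+T_s: 1.8000·(0.2000+0.2400) = 0.7920 m
C+Z_d+Z_r = 0.1000+0.0000+0.0600 = 0.1600 m
sum ≈ 0.2400+0.1440+0.7920+0.1600 ≈ 1.3360 m = S ✓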